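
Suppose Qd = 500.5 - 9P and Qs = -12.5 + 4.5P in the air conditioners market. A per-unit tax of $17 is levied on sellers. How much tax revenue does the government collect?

Tax revenue = 1827.5

Pre-tax equilibrium: P* = 38, Q* = 158.5.
Tax on sellers shifts supply to Qs = -12.5 + 4.5(P − 17) = -89 + 4.5P.
500.5 - 9P = -89 + 4.5P gives buyer price Pb = 131/3; sellers receive Ps = 131/3 − 17 = 80/3.
New quantity: Q = 500.5 − 9(131/3) = 107.5.
Revenue = 17 × 107.5 = 1827.5.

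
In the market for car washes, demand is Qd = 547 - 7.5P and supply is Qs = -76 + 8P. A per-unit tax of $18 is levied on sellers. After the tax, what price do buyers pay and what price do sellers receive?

Pre-tax equilibrium: P* = 1246/31, Q* = 7612/31.
Tax on sellers shifts supply to Qs = -76 + 8(P − 18) = -220 + 8P.
547 - 7.5P = -220 + 8P gives buyer price Pb = 1534/31; sellers receive Ps = 1534/31 − 18 = 976/31.
New quantity: Q = 547 − 7.5(1534/31) = 5452/31.

Buyers pay 1534/31, sellers receive 976/31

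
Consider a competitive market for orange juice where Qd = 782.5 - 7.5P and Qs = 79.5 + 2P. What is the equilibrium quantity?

Q* = 227.5

Set Qd = Qs: 782.5 - 7.5P = 79.5 + 2P.
703 = 9.5P, so P* = 74.
Q* = 782.5 − 7.5(74) = 227.5.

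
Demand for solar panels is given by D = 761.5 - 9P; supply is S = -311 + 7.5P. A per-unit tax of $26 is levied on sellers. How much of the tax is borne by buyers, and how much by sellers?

Buyers bear 130/11, sellers bear 156/11

Pre-tax equilibrium: P* = 65, Q* = 176.5.
Tax on sellers shifts supply to S = -311 + 7.5(P − 26) = -506 + 7.5P.
761.5 - 9P = -506 + 7.5P gives buyer price Pb = 845/11; sellers receive Ps = 845/11 − 26 = 559/11.
New quantity: Q = 761.5 − 9(845/11) = 1543/22.
Buyer burden = 845/11 − 65 = 130/11; seller burden = 65 − 559/11 = 156/11.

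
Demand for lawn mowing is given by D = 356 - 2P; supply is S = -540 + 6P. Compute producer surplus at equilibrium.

Equilibrium: 356 - 2P = -540 + 6P gives P* = 112, Q* = 132.
Supply starts at P = 90 (where S = 0).
PS = ½(112 − 90)(132) = 1452.

Producer surplus = 1452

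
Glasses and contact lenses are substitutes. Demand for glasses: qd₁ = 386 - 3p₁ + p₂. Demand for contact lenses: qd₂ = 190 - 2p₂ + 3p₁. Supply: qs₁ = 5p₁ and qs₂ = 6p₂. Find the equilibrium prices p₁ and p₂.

p₁ = 3278/61, p₂ = 2678/61

Market 1: 386 - 3p₁ + p₂ = 5p₁ → 8p₁ - p₂ = 386.
Market 2: 8p₂ - 3p₁ = 190.
Eliminating p₂: 8×(1) + 1×(2) gives 61p₁ = 3278, so p₁ = 3278/61.
Back-substitute into (2): p₂ = (190 + 3×3278/61) / 8 = 2678/61.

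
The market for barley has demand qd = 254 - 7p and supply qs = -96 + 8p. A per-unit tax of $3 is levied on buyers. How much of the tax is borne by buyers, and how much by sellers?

Buyers bear $1.6, sellers bear $1.4

Pre-tax equilibrium: p* = 70/3, q* = 272/3.
Tax on buyers shifts demand to qd = 254 − 7(p + 3) = 233 - 7p.
233 - 7p = -96 + 8p gives seller price ps = 329/15; buyers pay pb = 329/15 + 3 = 374/15.
New quantity: q = 254 − 7(374/15) = 1192/15.
Buyer burden = 374/15 − 70/3 = 1.6; seller burden = 70/3 − 329/15 = 1.4.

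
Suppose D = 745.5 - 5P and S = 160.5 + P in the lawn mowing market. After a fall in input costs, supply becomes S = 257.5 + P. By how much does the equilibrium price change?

ΔP = -97/6

Original equilibrium: P* = 97.5, Q* = 258.
New equilibrium: 745.5 - 5P = 257.5 + P, so 488 = 6P and P' = 244/3; Q' = 745.5 − 5(244/3) = 2033/6.
Change in price: 244/3 − 97.5 = -97/6.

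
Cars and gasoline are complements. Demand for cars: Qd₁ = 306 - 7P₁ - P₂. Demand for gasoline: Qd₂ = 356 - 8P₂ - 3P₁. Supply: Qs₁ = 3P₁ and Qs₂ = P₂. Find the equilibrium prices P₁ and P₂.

P₁ = 2398/87, P₂ = 2642/87

Market 1: 306 - 7P₁ - P₂ = 3P₁ → 10P₁ + P₂ = 306.
Market 2: 9P₂ + 3P₁ = 356.
Eliminating P₂: 9×(1) − 1×(2) gives 87P₁ = 2398, so P₁ = 2398/87.
Back-substitute into (2): P₂ = (356 − 3×2398/87) / 9 = 2642/87.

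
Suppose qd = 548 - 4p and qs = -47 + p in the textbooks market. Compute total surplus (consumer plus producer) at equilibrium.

Total surplus = 3240

Equilibrium: 548 - 4p = -47 + p gives p* = 119, q* = 72.
Demand choke price: p = 137; supply starts at p = 47.
CS = ½(137 − 119)(72) = 648; PS = ½(119 − 47)(72) = 2592.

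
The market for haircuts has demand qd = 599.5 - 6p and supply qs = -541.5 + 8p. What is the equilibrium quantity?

Set qd = qs: 599.5 - 6p = -541.5 + 8p.
1141 = 14p, so p* = 81.5.
q* = 599.5 − 6(81.5) = 110.5.

q* = 110.5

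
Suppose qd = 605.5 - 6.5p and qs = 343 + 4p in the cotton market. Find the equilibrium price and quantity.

Set qd = qs: 605.5 - 6.5p = 343 + 4p.
262.5 = 10.5p, so p* = 25.
q* = 605.5 − 6.5(25) = 443.

p* = 25, q* = 443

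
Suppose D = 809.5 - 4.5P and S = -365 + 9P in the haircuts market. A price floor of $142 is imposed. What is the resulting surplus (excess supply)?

Surplus = 742.5

Equilibrium price would be P* = 87, so the floor at 142 binds.
At P = 142: D = 170.5, S = 913.
Surplus = 913 − 170.5 = 742.5.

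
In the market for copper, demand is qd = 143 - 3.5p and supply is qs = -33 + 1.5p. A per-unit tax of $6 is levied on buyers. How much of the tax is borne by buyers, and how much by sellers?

Buyers bear $1.8, sellers bear $4.2

Pre-tax equilibrium: p* = 35.2, q* = 19.8.
Tax on buyers shifts demand to qd = 143 − 3.5(p + 6) = 122 - 3.5p.
122 - 3.5p = -33 + 1.5p gives seller price ps = 31; buyers pay pb = 31 + 6 = 37.
New quantity: q = 143 − 3.5(37) = 13.5.
Buyer burden = 37 − 35.2 = 1.8; seller burden = 35.2 − 31 = 4.2.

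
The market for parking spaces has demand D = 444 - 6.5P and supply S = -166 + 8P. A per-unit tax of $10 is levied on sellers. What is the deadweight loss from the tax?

Deadweight loss = 5200/29

Pre-tax equilibrium: P* = 1220/29, Q* = 4946/29.
Tax on sellers shifts supply to S = -166 + 8(P − 10) = -246 + 8P.
444 - 6.5P = -246 + 8P gives buyer price Pb = 1380/29; sellers receive Ps = 1380/29 − 10 = 1090/29.
New quantity: Q = 444 − 6.5(1380/29) = 3906/29.
DWL = ½ × 10 × (4946/29 − 3906/29) = 5200/29.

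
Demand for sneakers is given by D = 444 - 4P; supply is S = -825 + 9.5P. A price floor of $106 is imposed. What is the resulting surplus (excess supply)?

Surplus = 162

Equilibrium price would be P* = 94, so the floor at 106 binds.
At P = 106: D = 20, S = 182.
Surplus = 182 − 20 = 162.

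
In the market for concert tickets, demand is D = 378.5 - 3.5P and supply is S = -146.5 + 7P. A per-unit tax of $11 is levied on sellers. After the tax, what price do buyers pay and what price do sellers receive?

Buyers pay 172/3, sellers receive 139/3

Pre-tax equilibrium: P* = 50, Q* = 203.5.
Tax on sellers shifts supply to S = -146.5 + 7(P − 11) = -223.5 + 7P.
378.5 - 3.5P = -223.5 + 7P gives buyer price Pb = 172/3; sellers receive Ps = 172/3 − 11 = 139/3.
New quantity: Q = 378.5 − 3.5(172/3) = 1067/6.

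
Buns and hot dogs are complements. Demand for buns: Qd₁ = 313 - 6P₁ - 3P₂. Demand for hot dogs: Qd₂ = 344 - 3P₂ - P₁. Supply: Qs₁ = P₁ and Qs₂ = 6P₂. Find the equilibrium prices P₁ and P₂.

Market 1: 313 - 6P₁ - 3P₂ = P₁ → 7P₁ + 3P₂ = 313.
Market 2: 9P₂ + P₁ = 344.
Eliminating P₂: 9×(1) − 3×(2) gives 60P₁ = 1785, so P₁ = 29.75.
Back-substitute into (2): P₂ = (344 − 1×29.75) / 9 = 419/12.

P₁ = 29.75, P₂ = 419/12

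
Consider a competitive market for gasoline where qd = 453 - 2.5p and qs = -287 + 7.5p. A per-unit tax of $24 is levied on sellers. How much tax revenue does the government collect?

Pre-tax equilibrium: p* = 74, q* = 268.
Tax on sellers shifts supply to qs = -287 + 7.5(p − 24) = -467 + 7.5p.
453 - 2.5p = -467 + 7.5p gives buyer price pb = 92; sellers receive ps = 92 − 24 = 68.
New quantity: q = 453 − 2.5(92) = 223.
Revenue = 24 × 223 = 5352.

Tax revenue = 5352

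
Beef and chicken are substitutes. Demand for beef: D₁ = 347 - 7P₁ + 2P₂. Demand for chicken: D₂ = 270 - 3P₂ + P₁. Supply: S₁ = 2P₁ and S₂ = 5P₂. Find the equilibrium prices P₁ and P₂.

Market 1: 347 - 7P₁ + 2P₂ = 2P₁ → 9P₁ - 2P₂ = 347.
Market 2: 8P₂ - P₁ = 270.
Eliminating P₂: 8×(1) + 2×(2) gives 70P₁ = 3316, so P₁ = 1658/35.
Back-substitute into (2): P₂ = (270 + 1×1658/35) / 8 = 2777/70.

P₁ = 1658/35, P₂ = 2777/70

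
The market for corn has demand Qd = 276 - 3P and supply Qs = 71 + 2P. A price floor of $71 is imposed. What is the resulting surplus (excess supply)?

Surplus = 150

Equilibrium price would be P* = 41, so the floor at 71 binds.
At P = 71: Qd = 63, Qs = 213.
Surplus = 213 − 63 = 150.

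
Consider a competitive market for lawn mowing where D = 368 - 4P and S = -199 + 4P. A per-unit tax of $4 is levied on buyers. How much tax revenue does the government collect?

Pre-tax equilibrium: P* = 70.875, Q* = 84.5.
Tax on buyers shifts demand to D = 368 − 4(P + 4) = 352 - 4P.
352 - 4P = -199 + 4P gives seller price Ps = 68.875; buyers pay Pb = 68.875 + 4 = 72.875.
New quantity: Q = 368 − 4(72.875) = 76.5.
Revenue = 4 × 76.5 = 306.

Tax revenue = 306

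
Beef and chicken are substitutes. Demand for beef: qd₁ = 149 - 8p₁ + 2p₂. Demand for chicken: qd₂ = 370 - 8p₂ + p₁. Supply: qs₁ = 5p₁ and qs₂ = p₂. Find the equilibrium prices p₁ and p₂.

Market 1: 149 - 8p₁ + 2p₂ = 5p₁ → 13p₁ - 2p₂ = 149.
Market 2: 9p₂ - p₁ = 370.
Eliminating p₂: 9×(1) + 2×(2) gives 115p₁ = 2081, so p₁ = 2081/115.
Back-substitute into (2): p₂ = (370 + 1×2081/115) / 9 = 4959/115.

p₁ = 2081/115, p₂ = 4959/115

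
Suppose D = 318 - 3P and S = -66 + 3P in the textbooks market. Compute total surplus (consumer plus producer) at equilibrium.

Total surplus = 5292

Equilibrium: 318 - 3P = -66 + 3P gives P* = 64, Q* = 126.
Demand choke price: P = 106; supply starts at P = 22.
CS = ½(106 − 64)(126) = 2646; PS = ½(64 − 22)(126) = 2646.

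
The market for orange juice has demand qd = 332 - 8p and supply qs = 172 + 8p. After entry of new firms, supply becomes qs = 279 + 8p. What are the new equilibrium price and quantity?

Original equilibrium: p* = 10, q* = 252.
New equilibrium: 332 - 8p = 279 + 8p, so 53 = 16p and p' = 3.3125; q' = 332 − 8(3.3125) = 305.5.

p' = 3.3125, q' = 305.5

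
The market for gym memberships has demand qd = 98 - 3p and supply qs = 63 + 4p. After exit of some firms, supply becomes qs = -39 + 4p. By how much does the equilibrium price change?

Δp = 102/7

Original equilibrium: p* = 5, q* = 83.
New equilibrium: 98 - 3p = -39 + 4p, so 137 = 7p and p' = 137/7; q' = 98 − 3(137/7) = 275/7.
Change in price: 137/7 − 5 = 102/7.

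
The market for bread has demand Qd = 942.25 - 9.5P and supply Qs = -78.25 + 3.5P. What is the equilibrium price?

Set Qd = Qs: 942.25 - 9.5P = -78.25 + 3.5P.
1020.5 = 13P, so P* = 78.5.
Q* = 942.25 − 9.5(78.5) = 196.5.

P* = 78.5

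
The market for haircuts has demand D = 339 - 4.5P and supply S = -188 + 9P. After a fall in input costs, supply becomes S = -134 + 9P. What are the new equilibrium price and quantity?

Original equilibrium: P* = 1054/27, Q* = 490/3.
New equilibrium: 339 - 4.5P = -134 + 9P, so 473 = 13.5P and P' = 946/27; Q' = 339 − 4.5(946/27) = 544/3.

P' = 946/27, Q' = 544/3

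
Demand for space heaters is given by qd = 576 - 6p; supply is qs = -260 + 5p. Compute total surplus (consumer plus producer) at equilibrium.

Total surplus = 2640

Equilibrium: 576 - 6p = -260 + 5p gives p* = 76, q* = 120.
Demand choke price: p = 96; supply starts at p = 52.
CS = ½(96 − 76)(120) = 1200; PS = ½(76 − 52)(120) = 1440.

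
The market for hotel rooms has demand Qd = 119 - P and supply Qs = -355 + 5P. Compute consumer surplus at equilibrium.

Consumer surplus = 800

Equilibrium: 119 - P = -355 + 5P gives P* = 79, Q* = 40.
Demand choke price (Qd = 0): P = 119.
CS = ½(119 − 79)(40) = 800.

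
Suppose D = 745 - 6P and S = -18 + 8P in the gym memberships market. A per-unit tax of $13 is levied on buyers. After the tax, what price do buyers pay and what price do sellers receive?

Buyers pay 867/14, sellers receive 685/14

Pre-tax equilibrium: P* = 54.5, Q* = 418.
Tax on buyers shifts demand to D = 745 − 6(P + 13) = 667 - 6P.
667 - 6P = -18 + 8P gives seller price Ps = 685/14; buyers pay Pb = 685/14 + 13 = 867/14.
New quantity: Q = 745 − 6(867/14) = 2614/7.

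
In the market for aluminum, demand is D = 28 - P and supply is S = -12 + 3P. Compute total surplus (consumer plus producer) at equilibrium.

Total surplus = 216

Equilibrium: 28 - P = -12 + 3P gives P* = 10, Q* = 18.
Demand choke price: P = 28; supply starts at P = 4.
CS = ½(28 − 10)(18) = 162; PS = ½(10 − 4)(18) = 54.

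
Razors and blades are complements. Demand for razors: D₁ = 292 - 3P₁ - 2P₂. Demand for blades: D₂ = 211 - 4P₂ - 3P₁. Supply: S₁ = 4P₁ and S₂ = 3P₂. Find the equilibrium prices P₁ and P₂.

Market 1: 292 - 3P₁ - 2P₂ = 4P₁ → 7P₁ + 2P₂ = 292.
Market 2: 7P₂ + 3P₁ = 211.
Eliminating P₂: 7×(1) − 2×(2) gives 43P₁ = 1622, so P₁ = 1622/43.
Back-substitute into (2): P₂ = (211 − 3×1622/43) / 7 = 601/43.

P₁ = 1622/43, P₂ = 601/43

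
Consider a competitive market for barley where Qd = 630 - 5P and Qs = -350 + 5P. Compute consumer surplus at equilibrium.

Equilibrium: 630 - 5P = -350 + 5P gives P* = 98, Q* = 140.
Demand choke price (Qd = 0): P = 126.
CS = ½(126 − 98)(140) = 1960.

Consumer surplus = 1960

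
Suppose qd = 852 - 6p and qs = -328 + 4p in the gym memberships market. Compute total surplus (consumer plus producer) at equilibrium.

Total surplus = 4320

Equilibrium: 852 - 6p = -328 + 4p gives p* = 118, q* = 144.
Demand choke price: p = 142; supply starts at p = 82.
CS = ½(142 − 118)(144) = 1728; PS = ½(118 − 82)(144) = 2592.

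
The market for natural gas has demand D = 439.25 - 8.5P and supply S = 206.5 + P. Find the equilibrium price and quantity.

P* = 24.5, Q* = 231

Set D = S: 439.25 - 8.5P = 206.5 + P.
232.75 = 9.5P, so P* = 24.5.
Q* = 439.25 − 8.5(24.5) = 231.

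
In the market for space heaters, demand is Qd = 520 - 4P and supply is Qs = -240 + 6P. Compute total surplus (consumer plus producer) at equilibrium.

Equilibrium: 520 - 4P = -240 + 6P gives P* = 76, Q* = 216.
Demand choke price: P = 130; supply starts at P = 40.
CS = ½(130 − 76)(216) = 5832; PS = ½(76 − 40)(216) = 3888.

Total surplus = 9720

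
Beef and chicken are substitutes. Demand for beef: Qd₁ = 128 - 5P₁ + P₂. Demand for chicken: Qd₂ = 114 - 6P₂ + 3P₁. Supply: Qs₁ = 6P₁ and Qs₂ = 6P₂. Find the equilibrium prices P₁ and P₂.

Market 1: 128 - 5P₁ + P₂ = 6P₁ → 11P₁ - P₂ = 128.
Market 2: 12P₂ - 3P₁ = 114.
Eliminating P₂: 12×(1) + 1×(2) gives 129P₁ = 1650, so P₁ = 550/43.
Back-substitute into (2): P₂ = (114 + 3×550/43) / 12 = 546/43.

P₁ = 550/43, P₂ = 546/43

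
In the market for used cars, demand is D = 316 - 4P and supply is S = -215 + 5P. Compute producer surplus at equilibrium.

Producer surplus = 640

Equilibrium: 316 - 4P = -215 + 5P gives P* = 59, Q* = 80.
Supply starts at P = 43 (where S = 0).
PS = ½(59 − 43)(80) = 640.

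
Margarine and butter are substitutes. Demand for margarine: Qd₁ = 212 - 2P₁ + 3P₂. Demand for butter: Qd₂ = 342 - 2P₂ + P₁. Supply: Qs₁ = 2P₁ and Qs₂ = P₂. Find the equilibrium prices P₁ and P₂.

P₁ = 554/3, P₂ = 1580/9

Market 1: 212 - 2P₁ + 3P₂ = 2P₁ → 4P₁ - 3P₂ = 212.
Market 2: 3P₂ - P₁ = 342.
Eliminating P₂: 3×(1) + 3×(2) gives 9P₁ = 1662, so P₁ = 554/3.
Back-substitute into (2): P₂ = (342 + 1×554/3) / 3 = 1580/9.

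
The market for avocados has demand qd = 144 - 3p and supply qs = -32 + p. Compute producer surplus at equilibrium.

Producer surplus = 72

Equilibrium: 144 - 3p = -32 + p gives p* = 44, q* = 12.
Supply starts at p = 32 (where qs = 0).
PS = ½(44 − 32)(12) = 72.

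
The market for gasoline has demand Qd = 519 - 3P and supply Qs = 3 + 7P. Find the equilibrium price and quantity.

P* = 51.6, Q* = 364.2

Set Qd = Qs: 519 - 3P = 3 + 7P.
516 = 10P, so P* = 51.6.
Q* = 519 − 3(51.6) = 364.2.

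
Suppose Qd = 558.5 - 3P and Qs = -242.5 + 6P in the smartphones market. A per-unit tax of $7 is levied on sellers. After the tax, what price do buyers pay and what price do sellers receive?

Buyers pay 281/3, sellers receive 260/3

Pre-tax equilibrium: P* = 89, Q* = 291.5.
Tax on sellers shifts supply to Qs = -242.5 + 6(P − 7) = -284.5 + 6P.
558.5 - 3P = -284.5 + 6P gives buyer price Pb = 281/3; sellers receive Ps = 281/3 − 7 = 260/3.
New quantity: Q = 558.5 − 3(281/3) = 277.5.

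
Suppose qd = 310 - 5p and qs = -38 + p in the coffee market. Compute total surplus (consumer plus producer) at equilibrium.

Equilibrium: 310 - 5p = -38 + p gives p* = 58, q* = 20.
Demand choke price: p = 62; supply starts at p = 38.
CS = ½(62 − 58)(20) = 40; PS = ½(58 − 38)(20) = 200.

Total surplus = 240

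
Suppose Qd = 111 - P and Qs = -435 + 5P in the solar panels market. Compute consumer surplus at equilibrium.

Equilibrium: 111 - P = -435 + 5P gives P* = 91, Q* = 20.
Demand choke price (Qd = 0): P = 111.
CS = ½(111 − 91)(20) = 200.

Consumer surplus = 200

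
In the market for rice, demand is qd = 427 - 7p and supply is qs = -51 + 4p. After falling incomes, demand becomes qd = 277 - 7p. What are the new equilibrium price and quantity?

Original equilibrium: p* = 478/11, q* = 1351/11.
New equilibrium: 277 - 7p = -51 + 4p, so 328 = 11p and p' = 328/11; q' = 277 − 7(328/11) = 751/11.

p' = 328/11, q' = 751/11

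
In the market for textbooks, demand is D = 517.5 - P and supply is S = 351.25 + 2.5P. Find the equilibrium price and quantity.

P* = 47.5, Q* = 470

Set D = S: 517.5 - P = 351.25 + 2.5P.
166.25 = 3.5P, so P* = 47.5.
Q* = 517.5 − 1(47.5) = 470.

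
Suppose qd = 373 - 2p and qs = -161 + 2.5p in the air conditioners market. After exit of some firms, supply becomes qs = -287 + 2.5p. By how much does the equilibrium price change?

Δp = 28

Original equilibrium: p* = 356/3, q* = 407/3.
New equilibrium: 373 - 2p = -287 + 2.5p, so 660 = 4.5p and p' = 440/3; q' = 373 − 2(440/3) = 239/3.
Change in price: 440/3 − 356/3 = 28.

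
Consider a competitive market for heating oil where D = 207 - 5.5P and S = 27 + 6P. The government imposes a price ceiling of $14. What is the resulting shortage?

Equilibrium price would be P* = 360/23, so the ceiling at 14 binds.
At P = 14: D = 207 − 5.5(14) = 130, S = 27 + 6(14) = 111.
Shortage = 130 − 111 = 19.

Shortage = 19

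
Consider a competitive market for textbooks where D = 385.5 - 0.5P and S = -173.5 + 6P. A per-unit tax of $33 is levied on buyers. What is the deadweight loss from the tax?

Pre-tax equilibrium: P* = 86, Q* = 342.5.
Tax on buyers shifts demand to D = 385.5 − 0.5(P + 33) = 369 - 0.5P.
369 - 0.5P = -173.5 + 6P gives seller price Ps = 1085/13; buyers pay Pb = 1085/13 + 33 = 1514/13.
New quantity: Q = 385.5 − 0.5(1514/13) = 8509/26.
DWL = ½ × 33 × (342.5 − 8509/26) = 3267/13.

Deadweight loss = 3267/13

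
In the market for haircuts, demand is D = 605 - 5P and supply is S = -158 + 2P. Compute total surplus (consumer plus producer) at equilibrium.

Equilibrium: 605 - 5P = -158 + 2P gives P* = 109, Q* = 60.
Demand choke price: P = 121; supply starts at P = 79.
CS = ½(121 − 109)(60) = 360; PS = ½(109 − 79)(60) = 900.

Total surplus = 1260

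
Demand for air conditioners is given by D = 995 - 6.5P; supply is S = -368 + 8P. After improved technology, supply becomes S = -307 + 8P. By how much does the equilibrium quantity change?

ΔQ = 793/29

Original equilibrium: P* = 94, Q* = 384.
New equilibrium: 995 - 6.5P = -307 + 8P, so 1302 = 14.5P and P' = 2604/29; Q' = 995 − 6.5(2604/29) = 11929/29.
Change in quantity: 11929/29 − 384 = 793/29.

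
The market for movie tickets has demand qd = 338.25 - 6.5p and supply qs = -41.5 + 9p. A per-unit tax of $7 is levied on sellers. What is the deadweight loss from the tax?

Pre-tax equilibrium: p* = 24.5, q* = 179.
Tax on sellers shifts supply to qs = -41.5 + 9(p − 7) = -104.5 + 9p.
338.25 - 6.5p = -104.5 + 9p gives buyer price pb = 1771/62; sellers receive ps = 1771/62 − 7 = 1337/62.
New quantity: q = 338.25 − 6.5(1771/62) = 4730/31.
DWL = ½ × 7 × (179 − 4730/31) = 5733/62.

Deadweight loss = 5733/62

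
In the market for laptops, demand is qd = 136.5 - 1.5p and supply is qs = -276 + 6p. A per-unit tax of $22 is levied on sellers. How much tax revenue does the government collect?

Pre-tax equilibrium: p* = 55, q* = 54.
Tax on sellers shifts supply to qs = -276 + 6(p − 22) = -408 + 6p.
136.5 - 1.5p = -408 + 6p gives buyer price pb = 72.6; sellers receive ps = 72.6 − 22 = 50.6.
New quantity: q = 136.5 − 1.5(72.6) = 27.6.
Revenue = 22 × 27.6 = 607.2.

Tax revenue = 607.2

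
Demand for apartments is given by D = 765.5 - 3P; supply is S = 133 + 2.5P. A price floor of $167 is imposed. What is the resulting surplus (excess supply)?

Equilibrium price would be P* = 115, so the floor at 167 binds.
At P = 167: D = 264.5, S = 550.5.
Surplus = 550.5 − 264.5 = 286.

Surplus = 286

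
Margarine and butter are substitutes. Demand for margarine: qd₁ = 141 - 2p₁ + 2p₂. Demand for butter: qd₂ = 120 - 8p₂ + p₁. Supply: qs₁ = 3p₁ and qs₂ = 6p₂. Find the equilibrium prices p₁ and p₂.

Market 1: 141 - 2p₁ + 2p₂ = 3p₁ → 5p₁ - 2p₂ = 141.
Market 2: 14p₂ - p₁ = 120.
Eliminating p₂: 14×(1) + 2×(2) gives 68p₁ = 2214, so p₁ = 1107/34.
Back-substitute into (2): p₂ = (120 + 1×1107/34) / 14 = 741/68.

p₁ = 1107/34, p₂ = 741/68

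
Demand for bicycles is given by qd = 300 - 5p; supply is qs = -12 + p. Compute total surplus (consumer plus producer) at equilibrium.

Equilibrium: 300 - 5p = -12 + p gives p* = 52, q* = 40.
Demand choke price: p = 60; supply starts at p = 12.
CS = ½(60 − 52)(40) = 160; PS = ½(52 − 12)(40) = 800.

Total surplus = 960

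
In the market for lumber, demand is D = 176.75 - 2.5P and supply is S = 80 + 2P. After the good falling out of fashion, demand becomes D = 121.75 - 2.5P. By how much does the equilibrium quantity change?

Original equilibrium: P* = 21.5, Q* = 123.
New equilibrium: 121.75 - 2.5P = 80 + 2P, so 41.75 = 4.5P and P' = 167/18; Q' = 121.75 − 2.5(167/18) = 887/9.
Change in quantity: 887/9 − 123 = -220/9.

ΔQ = -220/9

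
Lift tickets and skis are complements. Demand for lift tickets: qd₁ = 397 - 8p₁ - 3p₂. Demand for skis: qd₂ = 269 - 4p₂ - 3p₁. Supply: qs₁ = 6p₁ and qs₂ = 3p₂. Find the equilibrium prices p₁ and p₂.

p₁ = 1972/89, p₂ = 2575/89

Market 1: 397 - 8p₁ - 3p₂ = 6p₁ → 14p₁ + 3p₂ = 397.
Market 2: 7p₂ + 3p₁ = 269.
Eliminating p₂: 7×(1) − 3×(2) gives 89p₁ = 1972, so p₁ = 1972/89.
Back-substitute into (2): p₂ = (269 − 3×1972/89) / 7 = 2575/89.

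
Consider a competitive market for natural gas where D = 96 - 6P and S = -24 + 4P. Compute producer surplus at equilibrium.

Producer surplus = 72

Equilibrium: 96 - 6P = -24 + 4P gives P* = 12, Q* = 24.
Supply starts at P = 6 (where S = 0).
PS = ½(12 − 6)(24) = 72.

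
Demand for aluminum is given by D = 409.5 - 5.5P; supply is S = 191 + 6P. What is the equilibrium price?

Set D = S: 409.5 - 5.5P = 191 + 6P.
218.5 = 11.5P, so P* = 19.
Q* = 409.5 − 5.5(19) = 305.

P* = 19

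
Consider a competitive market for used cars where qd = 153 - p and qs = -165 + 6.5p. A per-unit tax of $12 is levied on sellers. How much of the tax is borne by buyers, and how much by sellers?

Pre-tax equilibrium: p* = 42.4, q* = 110.6.
Tax on sellers shifts supply to qs = -165 + 6.5(p − 12) = -243 + 6.5p.
153 - p = -243 + 6.5p gives buyer price pb = 52.8; sellers receive ps = 52.8 − 12 = 40.8.
New quantity: q = 153 − 1(52.8) = 100.2.
Buyer burden = 52.8 − 42.4 = 10.4; seller burden = 42.4 − 40.8 = 1.6.

Buyers bear $10.4, sellers bear $1.6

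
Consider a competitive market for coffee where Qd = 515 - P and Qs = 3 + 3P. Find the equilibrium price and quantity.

P* = 128, Q* = 387

Set Qd = Qs: 515 - P = 3 + 3P.
512 = 4P, so P* = 128.
Q* = 515 − 1(128) = 387.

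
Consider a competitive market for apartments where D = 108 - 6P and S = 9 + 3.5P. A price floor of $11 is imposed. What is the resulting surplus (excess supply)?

Equilibrium price would be P* = 198/19, so the floor at 11 binds.
At P = 11: D = 42, S = 47.5.
Surplus = 47.5 − 42 = 5.5.

Surplus = 5.5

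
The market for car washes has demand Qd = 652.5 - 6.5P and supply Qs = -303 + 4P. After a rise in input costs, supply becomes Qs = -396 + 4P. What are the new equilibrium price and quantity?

Original equilibrium: P* = 91, Q* = 61.
New equilibrium: 652.5 - 6.5P = -396 + 4P, so 1048.5 = 10.5P and P' = 699/7; Q' = 652.5 − 6.5(699/7) = 24/7.

P' = 699/7, Q' = 24/7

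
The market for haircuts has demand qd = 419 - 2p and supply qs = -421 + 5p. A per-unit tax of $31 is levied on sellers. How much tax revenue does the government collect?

Pre-tax equilibrium: p* = 120, q* = 179.
Tax on sellers shifts supply to qs = -421 + 5(p − 31) = -576 + 5p.
419 - 2p = -576 + 5p gives buyer price pb = 995/7; sellers receive ps = 995/7 − 31 = 778/7.
New quantity: q = 419 − 2(995/7) = 943/7.
Revenue = 31 × 943/7 = 29233/7.

Tax revenue = 29233/7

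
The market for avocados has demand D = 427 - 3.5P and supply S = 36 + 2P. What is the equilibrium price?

Set D = S: 427 - 3.5P = 36 + 2P.
391 = 5.5P, so P* = 782/11.
Q* = 427 − 3.5(782/11) = 1960/11.

P* = 782/11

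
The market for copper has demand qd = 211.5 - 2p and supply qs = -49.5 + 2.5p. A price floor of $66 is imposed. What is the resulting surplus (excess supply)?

Surplus = 36

Equilibrium price would be p* = 58, so the floor at 66 binds.
At p = 66: qd = 79.5, qs = 115.5.
Surplus = 115.5 − 79.5 = 36.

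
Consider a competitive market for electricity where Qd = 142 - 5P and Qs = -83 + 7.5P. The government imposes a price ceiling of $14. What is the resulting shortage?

Equilibrium price would be P* = 18, so the ceiling at 14 binds.
At P = 14: Qd = 142 − 5(14) = 72, Qs = -83 + 7.5(14) = 22.
Shortage = 72 − 22 = 50.

Shortage = 50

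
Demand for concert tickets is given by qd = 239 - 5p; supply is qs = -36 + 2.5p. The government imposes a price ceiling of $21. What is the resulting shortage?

Equilibrium price would be p* = 110/3, so the ceiling at 21 binds.
At p = 21: qd = 239 − 5(21) = 134, qs = -36 + 2.5(21) = 16.5.
Shortage = 134 − 16.5 = 117.5.

Shortage = 117.5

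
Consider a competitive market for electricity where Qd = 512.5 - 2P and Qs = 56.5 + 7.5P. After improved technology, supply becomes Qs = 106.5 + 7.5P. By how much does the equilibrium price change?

ΔP = -100/19

Original equilibrium: P* = 48, Q* = 416.5.
New equilibrium: 512.5 - 2P = 106.5 + 7.5P, so 406 = 9.5P and P' = 812/19; Q' = 512.5 − 2(812/19) = 16227/38.
Change in price: 812/19 − 48 = -100/19.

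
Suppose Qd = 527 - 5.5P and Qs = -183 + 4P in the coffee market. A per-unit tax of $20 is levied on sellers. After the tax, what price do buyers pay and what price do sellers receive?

Buyers pay 1580/19, sellers receive 1200/19

Pre-tax equilibrium: P* = 1420/19, Q* = 2203/19.
Tax on sellers shifts supply to Qs = -183 + 4(P − 20) = -263 + 4P.
527 - 5.5P = -263 + 4P gives buyer price Pb = 1580/19; sellers receive Ps = 1580/19 − 20 = 1200/19.
New quantity: Q = 527 − 5.5(1580/19) = 1323/19.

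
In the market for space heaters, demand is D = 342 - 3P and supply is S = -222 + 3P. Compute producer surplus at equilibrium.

Equilibrium: 342 - 3P = -222 + 3P gives P* = 94, Q* = 60.
Supply starts at P = 74 (where S = 0).
PS = ½(94 − 74)(60) = 600.

Producer surplus = 600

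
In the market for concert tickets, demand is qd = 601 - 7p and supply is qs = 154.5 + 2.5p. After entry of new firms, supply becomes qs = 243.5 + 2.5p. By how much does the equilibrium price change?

Δp = -178/19

Original equilibrium: p* = 47, q* = 272.
New equilibrium: 601 - 7p = 243.5 + 2.5p, so 357.5 = 9.5p and p' = 715/19; q' = 601 − 7(715/19) = 6414/19.
Change in price: 715/19 − 47 = -178/19.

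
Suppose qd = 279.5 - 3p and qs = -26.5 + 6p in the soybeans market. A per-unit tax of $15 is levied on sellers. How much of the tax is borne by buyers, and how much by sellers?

Buyers bear $10, sellers bear $5

Pre-tax equilibrium: p* = 34, q* = 177.5.
Tax on sellers shifts supply to qs = -26.5 + 6(p − 15) = -116.5 + 6p.
279.5 - 3p = -116.5 + 6p gives buyer price pb = 44; sellers receive ps = 44 − 15 = 29.
New quantity: q = 279.5 − 3(44) = 147.5.
Buyer burden = 44 − 34 = 10; seller burden = 34 − 29 = 5.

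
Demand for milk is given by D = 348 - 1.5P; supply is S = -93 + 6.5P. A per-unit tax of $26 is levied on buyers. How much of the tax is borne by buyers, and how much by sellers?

Pre-tax equilibrium: P* = 55.125, Q* = 265.3125.
Tax on buyers shifts demand to D = 348 − 1.5(P + 26) = 309 - 1.5P.
309 - 1.5P = -93 + 6.5P gives seller price Ps = 50.25; buyers pay Pb = 50.25 + 26 = 76.25.
New quantity: Q = 348 − 1.5(76.25) = 233.625.
Buyer burden = 76.25 − 55.125 = 21.125; seller burden = 55.125 − 50.25 = 4.875.

Buyers bear $21.125, sellers bear $4.875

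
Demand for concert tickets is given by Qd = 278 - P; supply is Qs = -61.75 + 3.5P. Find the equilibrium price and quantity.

P* = 75.5, Q* = 202.5

Set Qd = Qs: 278 - P = -61.75 + 3.5P.
339.75 = 4.5P, so P* = 75.5.
Q* = 278 − 1(75.5) = 202.5.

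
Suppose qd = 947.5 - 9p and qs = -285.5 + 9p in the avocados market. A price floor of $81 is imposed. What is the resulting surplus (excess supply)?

Surplus = 225

Equilibrium price would be p* = 68.5, so the floor at 81 binds.
At p = 81: qd = 218.5, qs = 443.5.
Surplus = 443.5 − 218.5 = 225.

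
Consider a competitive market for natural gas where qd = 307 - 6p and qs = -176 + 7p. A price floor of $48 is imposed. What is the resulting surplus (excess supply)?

Surplus = 141

Equilibrium price would be p* = 483/13, so the floor at 48 binds.
At p = 48: qd = 19, qs = 160.
Surplus = 160 − 19 = 141.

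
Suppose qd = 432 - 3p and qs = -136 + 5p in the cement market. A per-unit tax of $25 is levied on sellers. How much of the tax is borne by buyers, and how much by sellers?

Pre-tax equilibrium: p* = 71, q* = 219.
Tax on sellers shifts supply to qs = -136 + 5(p − 25) = -261 + 5p.
432 - 3p = -261 + 5p gives buyer price pb = 86.625; sellers receive ps = 86.625 − 25 = 61.625.
New quantity: q = 432 − 3(86.625) = 172.125.
Buyer burden = 86.625 − 71 = 15.625; seller burden = 71 − 61.625 = 9.375.

Buyers bear $15.625, sellers bear $9.375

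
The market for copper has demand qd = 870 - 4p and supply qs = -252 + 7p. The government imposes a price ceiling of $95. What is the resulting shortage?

Equilibrium price would be p* = 102, so the ceiling at 95 binds.
At p = 95: qd = 870 − 4(95) = 490, qs = -252 + 7(95) = 413.
Shortage = 490 − 413 = 77.

Shortage = 77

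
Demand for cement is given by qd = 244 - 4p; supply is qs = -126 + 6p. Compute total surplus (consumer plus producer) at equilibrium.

Total surplus = 1920

Equilibrium: 244 - 4p = -126 + 6p gives p* = 37, q* = 96.
Demand choke price: p = 61; supply starts at p = 21.
CS = ½(61 − 37)(96) = 1152; PS = ½(37 − 21)(96) = 768.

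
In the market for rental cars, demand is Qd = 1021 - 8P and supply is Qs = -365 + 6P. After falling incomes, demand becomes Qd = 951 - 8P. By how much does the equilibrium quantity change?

ΔQ = -30

Original equilibrium: P* = 99, Q* = 229.
New equilibrium: 951 - 8P = -365 + 6P, so 1316 = 14P and P' = 94; Q' = 951 − 8(94) = 199.
Change in quantity: 199 − 229 = -30.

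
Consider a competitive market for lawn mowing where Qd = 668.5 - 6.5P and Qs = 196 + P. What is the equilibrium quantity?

Set Qd = Qs: 668.5 - 6.5P = 196 + P.
472.5 = 7.5P, so P* = 63.
Q* = 668.5 − 6.5(63) = 259.

Q* = 259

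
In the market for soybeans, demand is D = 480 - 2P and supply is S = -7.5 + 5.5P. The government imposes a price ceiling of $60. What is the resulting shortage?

Equilibrium price would be P* = 65, so the ceiling at 60 binds.
At P = 60: D = 480 − 2(60) = 360, S = -7.5 + 5.5(60) = 322.5.
Shortage = 360 − 322.5 = 37.5.

Shortage = 37.5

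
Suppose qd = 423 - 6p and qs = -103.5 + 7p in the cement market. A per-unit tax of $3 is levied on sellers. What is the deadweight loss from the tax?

Pre-tax equilibrium: p* = 40.5, q* = 180.
Tax on sellers shifts supply to qs = -103.5 + 7(p − 3) = -124.5 + 7p.
423 - 6p = -124.5 + 7p gives buyer price pb = 1095/26; sellers receive ps = 1095/26 − 3 = 1017/26.
New quantity: q = 423 − 6(1095/26) = 2214/13.
DWL = ½ × 3 × (180 − 2214/13) = 189/13.

Deadweight loss = 189/13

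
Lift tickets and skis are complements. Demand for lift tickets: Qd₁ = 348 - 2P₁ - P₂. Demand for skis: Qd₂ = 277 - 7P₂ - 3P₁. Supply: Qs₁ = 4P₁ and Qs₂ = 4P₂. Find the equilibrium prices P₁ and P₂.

P₁ = 3551/63, P₂ = 206/21

Market 1: 348 - 2P₁ - P₂ = 4P₁ → 6P₁ + P₂ = 348.
Market 2: 11P₂ + 3P₁ = 277.
Eliminating P₂: 11×(1) − 1×(2) gives 63P₁ = 3551, so P₁ = 3551/63.
Back-substitute into (2): P₂ = (277 − 3×3551/63) / 11 = 206/21.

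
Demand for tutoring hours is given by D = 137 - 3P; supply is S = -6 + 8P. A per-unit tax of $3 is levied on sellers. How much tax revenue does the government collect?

Pre-tax equilibrium: P* = 13, Q* = 98.
Tax on sellers shifts supply to S = -6 + 8(P − 3) = -30 + 8P.
137 - 3P = -30 + 8P gives buyer price Pb = 167/11; sellers receive Ps = 167/11 − 3 = 134/11.
New quantity: Q = 137 − 3(167/11) = 1006/11.
Revenue = 3 × 1006/11 = 3018/11.

Tax revenue = 3018/11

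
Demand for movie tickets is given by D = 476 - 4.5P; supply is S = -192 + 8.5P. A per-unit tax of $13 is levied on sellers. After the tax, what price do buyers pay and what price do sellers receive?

Pre-tax equilibrium: P* = 668/13, Q* = 3182/13.
Tax on sellers shifts supply to S = -192 + 8.5(P − 13) = -302.5 + 8.5P.
476 - 4.5P = -302.5 + 8.5P gives buyer price Pb = 1557/26; sellers receive Ps = 1557/26 − 13 = 1219/26.
New quantity: Q = 476 − 4.5(1557/26) = 10739/52.

Buyers pay 1557/26, sellers receive 1219/26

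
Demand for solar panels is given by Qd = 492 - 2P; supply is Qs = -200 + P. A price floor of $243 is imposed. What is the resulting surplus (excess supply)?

Equilibrium price would be P* = 692/3, so the floor at 243 binds.
At P = 243: Qd = 6, Qs = 43.
Surplus = 43 − 6 = 37.

Surplus = 37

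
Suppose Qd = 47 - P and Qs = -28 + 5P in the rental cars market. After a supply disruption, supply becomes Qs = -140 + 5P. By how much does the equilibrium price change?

Original equilibrium: P* = 12.5, Q* = 34.5.
New equilibrium: 47 - P = -140 + 5P, so 187 = 6P and P' = 187/6; Q' = 47 − 1(187/6) = 95/6.
Change in price: 187/6 − 12.5 = 56/3.

ΔP = 56/3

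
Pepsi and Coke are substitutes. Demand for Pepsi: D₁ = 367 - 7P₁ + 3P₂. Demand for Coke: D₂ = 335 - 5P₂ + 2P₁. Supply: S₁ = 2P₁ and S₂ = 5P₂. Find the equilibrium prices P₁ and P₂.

Market 1: 367 - 7P₁ + 3P₂ = 2P₁ → 9P₁ - 3P₂ = 367.
Market 2: 10P₂ - 2P₁ = 335.
Eliminating P₂: 10×(1) + 3×(2) gives 84P₁ = 4675, so P₁ = 4675/84.
Back-substitute into (2): P₂ = (335 + 2×4675/84) / 10 = 3749/84.

P₁ = 4675/84, P₂ = 3749/84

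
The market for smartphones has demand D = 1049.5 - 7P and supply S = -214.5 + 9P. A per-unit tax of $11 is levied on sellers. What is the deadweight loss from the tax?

Deadweight loss = 238.21875

Pre-tax equilibrium: P* = 79, Q* = 496.5.
Tax on sellers shifts supply to S = -214.5 + 9(P − 11) = -313.5 + 9P.
1049.5 - 7P = -313.5 + 9P gives buyer price Pb = 85.1875; sellers receive Ps = 85.1875 − 11 = 74.1875.
New quantity: Q = 1049.5 − 7(85.1875) = 453.1875.
DWL = ½ × 11 × (496.5 − 453.1875) = 238.21875.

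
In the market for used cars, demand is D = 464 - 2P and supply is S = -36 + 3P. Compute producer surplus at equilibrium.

Equilibrium: 464 - 2P = -36 + 3P gives P* = 100, Q* = 264.
Supply starts at P = 12 (where S = 0).
PS = ½(100 − 12)(264) = 11616.

Producer surplus = 11616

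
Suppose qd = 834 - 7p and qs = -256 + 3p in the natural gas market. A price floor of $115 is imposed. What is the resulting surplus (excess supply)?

Surplus = 60

Equilibrium price would be p* = 109, so the floor at 115 binds.
At p = 115: qd = 29, qs = 89.
Surplus = 89 − 29 = 60.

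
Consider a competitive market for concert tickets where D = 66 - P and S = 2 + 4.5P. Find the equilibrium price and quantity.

Set D = S: 66 - P = 2 + 4.5P.
64 = 5.5P, so P* = 128/11.
Q* = 66 − 1(128/11) = 598/11.

P* = 128/11, Q* = 598/11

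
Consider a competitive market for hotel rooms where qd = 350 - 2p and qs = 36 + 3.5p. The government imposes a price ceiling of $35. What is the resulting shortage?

Shortage = 121.5

Equilibrium price would be p* = 628/11, so the ceiling at 35 binds.
At p = 35: qd = 350 − 2(35) = 280, qs = 36 + 3.5(35) = 158.5.
Shortage = 280 − 158.5 = 121.5.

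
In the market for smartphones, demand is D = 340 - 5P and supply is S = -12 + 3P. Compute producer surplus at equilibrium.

Equilibrium: 340 - 5P = -12 + 3P gives P* = 44, Q* = 120.
Supply starts at P = 4 (where S = 0).
PS = ½(44 − 4)(120) = 2400.

Producer surplus = 2400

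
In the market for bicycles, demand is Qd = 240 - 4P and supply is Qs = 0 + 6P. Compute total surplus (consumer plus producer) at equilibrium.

Equilibrium: 240 - 4P = 0 + 6P gives P* = 24, Q* = 144.
Demand choke price: P = 60; supply starts at P = 0.
CS = ½(60 − 24)(144) = 2592; PS = ½(24 − 0)(144) = 1728.

Total surplus = 4320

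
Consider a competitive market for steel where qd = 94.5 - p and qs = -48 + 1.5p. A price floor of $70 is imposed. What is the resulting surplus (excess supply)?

Equilibrium price would be p* = 57, so the floor at 70 binds.
At p = 70: qd = 24.5, qs = 57.
Surplus = 57 − 24.5 = 32.5.

Surplus = 32.5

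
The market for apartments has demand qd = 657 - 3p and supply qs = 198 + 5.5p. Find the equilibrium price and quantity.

p* = 54, q* = 495

Set qd = qs: 657 - 3p = 198 + 5.5p.
459 = 8.5p, so p* = 54.
q* = 657 − 3(54) = 495.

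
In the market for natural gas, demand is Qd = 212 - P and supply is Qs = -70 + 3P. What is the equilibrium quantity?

Set Qd = Qs: 212 - P = -70 + 3P.
282 = 4P, so P* = 70.5.
Q* = 212 − 1(70.5) = 141.5.

Q* = 141.5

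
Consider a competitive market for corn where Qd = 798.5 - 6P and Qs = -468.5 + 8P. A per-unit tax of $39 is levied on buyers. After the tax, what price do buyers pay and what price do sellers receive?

Buyers pay 1579/14, sellers receive 1033/14

Pre-tax equilibrium: P* = 90.5, Q* = 255.5.
Tax on buyers shifts demand to Qd = 798.5 − 6(P + 39) = 564.5 - 6P.
564.5 - 6P = -468.5 + 8P gives seller price Ps = 1033/14; buyers pay Pb = 1033/14 + 39 = 1579/14.
New quantity: Q = 798.5 − 6(1579/14) = 1705/14.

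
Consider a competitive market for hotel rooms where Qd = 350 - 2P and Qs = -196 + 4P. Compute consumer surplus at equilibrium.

Equilibrium: 350 - 2P = -196 + 4P gives P* = 91, Q* = 168.
Demand choke price (Qd = 0): P = 175.
CS = ½(175 − 91)(168) = 7056.

Consumer surplus = 7056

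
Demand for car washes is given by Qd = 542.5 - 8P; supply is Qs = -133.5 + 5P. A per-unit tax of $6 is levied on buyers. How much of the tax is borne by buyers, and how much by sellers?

Pre-tax equilibrium: P* = 52, Q* = 126.5.
Tax on buyers shifts demand to Qd = 542.5 − 8(P + 6) = 494.5 - 8P.
494.5 - 8P = -133.5 + 5P gives seller price Ps = 628/13; buyers pay Pb = 628/13 + 6 = 706/13.
New quantity: Q = 542.5 − 8(706/13) = 2809/26.
Buyer burden = 706/13 − 52 = 30/13; seller burden = 52 − 628/13 = 48/13.

Buyers bear 30/13, sellers bear 48/13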